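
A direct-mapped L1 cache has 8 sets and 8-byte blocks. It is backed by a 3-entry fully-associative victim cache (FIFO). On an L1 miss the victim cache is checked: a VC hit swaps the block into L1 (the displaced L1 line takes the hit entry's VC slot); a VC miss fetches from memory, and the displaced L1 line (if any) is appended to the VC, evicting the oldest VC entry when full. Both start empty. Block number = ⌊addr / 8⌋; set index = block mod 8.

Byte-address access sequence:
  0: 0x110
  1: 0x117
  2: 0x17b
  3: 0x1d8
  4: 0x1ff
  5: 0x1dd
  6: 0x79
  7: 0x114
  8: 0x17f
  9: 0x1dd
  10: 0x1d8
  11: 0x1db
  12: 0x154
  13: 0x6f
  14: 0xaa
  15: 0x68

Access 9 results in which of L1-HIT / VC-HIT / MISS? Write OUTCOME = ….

OUTCOME = L1-HIT

#0 0x110→b34/s2 MISS; vc=[]
#1 0x117→b34/s2 L1-HIT; vc=[]
#2 0x17b→b47/s7 MISS; vc=[]
#3 0x1d8→b59/s3 MISS; vc=[]
#4 0x1ff→b63/s7 MISS; vc=[47]
#5 0x1dd→b59/s3 L1-HIT; vc=[47]
#6 0x79→b15/s7 MISS; vc=[47,63]
#7 0x114→b34/s2 L1-HIT; vc=[47,63]
#8 0x17f→b47/s7 VC-HIT; vc=[15,63]
#9 0x1dd→b59/s3 L1-HIT; vc=[15,63]
#10 0x1d8→b59/s3 L1-HIT; vc=[15,63]
#11 0x1db→b59/s3 L1-HIT; vc=[15,63]
#12 0x154→b42/s2 MISS; vc=[15,63,34]
#13 0x6f→b13/s5 MISS; vc=[15,63,34]
#14 0xaa→b21/s5 MISS; vc=[63,34,13]
#15 0x68→b13/s5 VC-HIT; vc=[63,34,21]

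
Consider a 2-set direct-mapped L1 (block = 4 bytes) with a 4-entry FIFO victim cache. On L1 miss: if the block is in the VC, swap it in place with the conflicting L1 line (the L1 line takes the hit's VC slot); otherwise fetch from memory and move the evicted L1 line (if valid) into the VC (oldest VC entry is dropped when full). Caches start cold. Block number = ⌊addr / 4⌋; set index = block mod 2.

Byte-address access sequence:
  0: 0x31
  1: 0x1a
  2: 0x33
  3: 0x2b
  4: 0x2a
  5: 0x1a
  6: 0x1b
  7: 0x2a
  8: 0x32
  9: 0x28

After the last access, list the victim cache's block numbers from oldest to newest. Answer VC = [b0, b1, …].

  [0] addr=0x31 blk=12 s=0: MISS | VC []
  [1] addr=0x1a blk=6 s=0: MISS | VC [12]
  [2] addr=0x33 blk=12 s=0: VC-HIT | VC [6]
  [3] addr=0x2b blk=10 s=0: MISS | VC [6, 12]
  [4] addr=0x2a blk=10 s=0: L1-HIT | VC [6, 12]
  [5] addr=0x1a blk=6 s=0: VC-HIT | VC [10, 12]
  [6] addr=0x1b blk=6 s=0: L1-HIT | VC [10, 12]
  [7] addr=0x2a blk=10 s=0: VC-HIT | VC [6, 12]
  [8] addr=0x32 blk=12 s=0: VC-HIT | VC [6, 10]
  [9] addr=0x28 blk=10 s=0: VC-HIT | VC [6, 12]

VC = [6, 12]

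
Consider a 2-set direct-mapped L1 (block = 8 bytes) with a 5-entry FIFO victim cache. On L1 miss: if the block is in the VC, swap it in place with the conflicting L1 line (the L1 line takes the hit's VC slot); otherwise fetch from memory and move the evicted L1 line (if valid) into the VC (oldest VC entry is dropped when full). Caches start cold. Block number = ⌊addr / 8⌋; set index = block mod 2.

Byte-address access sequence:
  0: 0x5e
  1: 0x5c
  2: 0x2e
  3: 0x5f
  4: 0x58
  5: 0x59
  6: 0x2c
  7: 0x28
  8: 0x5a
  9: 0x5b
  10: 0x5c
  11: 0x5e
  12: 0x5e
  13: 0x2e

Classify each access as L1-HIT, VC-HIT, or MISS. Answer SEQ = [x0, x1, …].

  [0] addr=0x5e blk=11 s=1: MISS | VC []
  [1] addr=0x5c blk=11 s=1: L1-HIT | VC []
  [2] addr=0x2e blk=5 s=1: MISS | VC [11]
  [3] addr=0x5f blk=11 s=1: VC-HIT | VC [5]
  [4] addr=0x58 blk=11 s=1: L1-HIT | VC [5]
  [5] addr=0x59 blk=11 s=1: L1-HIT | VC [5]
  [6] addr=0x2c blk=5 s=1: VC-HIT | VC [11]
  [7] addr=0x28 blk=5 s=1: L1-HIT | VC [11]
  [8] addr=0x5a blk=11 s=1: VC-HIT | VC [5]
  [9] addr=0x5b blk=11 s=1: L1-HIT | VC [5]
  [10] addr=0x5c blk=11 s=1: L1-HIT | VC [5]
  [11] addr=0x5e blk=11 s=1: L1-HIT | VC [5]
  [12] addr=0x5e blk=11 s=1: L1-HIT | VC [5]
  [13] addr=0x2e blk=5 s=1: VC-HIT | VC [11]

SEQ = [MISS, L1-HIT, MISS, VC-HIT, L1-HIT, L1-HIT, VC-HIT, L1-HIT, VC-HIT, L1-HIT, L1-HIT, L1-HIT, L1-HIT, VC-HIT]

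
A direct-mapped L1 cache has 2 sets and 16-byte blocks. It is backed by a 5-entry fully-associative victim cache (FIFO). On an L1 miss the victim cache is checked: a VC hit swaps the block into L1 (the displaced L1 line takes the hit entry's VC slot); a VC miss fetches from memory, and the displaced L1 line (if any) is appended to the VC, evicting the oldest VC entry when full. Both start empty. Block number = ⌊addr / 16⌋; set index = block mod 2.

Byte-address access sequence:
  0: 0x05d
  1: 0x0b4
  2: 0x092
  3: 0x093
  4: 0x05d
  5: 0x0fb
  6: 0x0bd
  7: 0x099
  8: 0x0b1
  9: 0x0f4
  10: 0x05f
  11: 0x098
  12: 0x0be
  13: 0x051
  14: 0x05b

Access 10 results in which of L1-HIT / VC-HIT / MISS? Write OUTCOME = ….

OUTCOME = VC-HIT

0: 0x5d (blk 5, set 1) → MISS  vc=[]
1: 0xb4 (blk 11, set 1) → MISS  vc=[5]
2: 0x92 (blk 9, set 1) → MISS  vc=[5, 11]
3: 0x93 (blk 9, set 1) → L1-HIT  vc=[5, 11]
4: 0x5d (blk 5, set 1) → VC-HIT  vc=[9, 11]
5: 0xfb (blk 15, set 1) → MISS  vc=[9, 11, 5]
6: 0xbd (blk 11, set 1) → VC-HIT  vc=[9, 15, 5]
7: 0x99 (blk 9, set 1) → VC-HIT  vc=[11, 15, 5]
8: 0xb1 (blk 11, set 1) → VC-HIT  vc=[9, 15, 5]
9: 0xf4 (blk 15, set 1) → VC-HIT  vc=[9, 11, 5]
10: 0x5f (blk 5, set 1) → VC-HIT  vc=[9, 11, 15]
11: 0x98 (blk 9, set 1) → VC-HIT  vc=[5, 11, 15]
12: 0xbe (blk 11, set 1) → VC-HIT  vc=[5, 9, 15]
13: 0x51 (blk 5, set 1) → VC-HIT  vc=[11, 9, 15]
14: 0x5b (blk 5, set 1) → L1-HIT  vc=[11, 9, 15]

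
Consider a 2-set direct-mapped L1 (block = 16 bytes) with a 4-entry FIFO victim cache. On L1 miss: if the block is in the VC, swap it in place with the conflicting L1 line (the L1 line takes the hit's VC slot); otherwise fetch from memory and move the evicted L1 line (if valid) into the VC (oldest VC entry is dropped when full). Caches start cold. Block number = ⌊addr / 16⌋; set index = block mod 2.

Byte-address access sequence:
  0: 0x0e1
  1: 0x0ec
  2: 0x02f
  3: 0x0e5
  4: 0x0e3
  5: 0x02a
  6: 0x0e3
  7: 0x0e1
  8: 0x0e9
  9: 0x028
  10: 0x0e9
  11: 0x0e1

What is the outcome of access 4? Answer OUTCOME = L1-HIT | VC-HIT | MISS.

  [0] addr=0xe1 blk=14 s=0: MISS | VC []
  [1] addr=0xec blk=14 s=0: L1-HIT | VC []
  [2] addr=0x2f blk=2 s=0: MISS | VC [14]
  [3] addr=0xe5 blk=14 s=0: VC-HIT | VC [2]
  [4] addr=0xe3 blk=14 s=0: L1-HIT | VC [2]
  [5] addr=0x2a blk=2 s=0: VC-HIT | VC [14]
  [6] addr=0xe3 blk=14 s=0: VC-HIT | VC [2]
  [7] addr=0xe1 blk=14 s=0: L1-HIT | VC [2]
  [8] addr=0xe9 blk=14 s=0: L1-HIT | VC [2]
  [9] addr=0x28 blk=2 s=0: VC-HIT | VC [14]
  [10] addr=0xe9 blk=14 s=0: VC-HIT | VC [2]
  [11] addr=0xe1 blk=14 s=0: L1-HIT | VC [2]

OUTCOME = L1-HIT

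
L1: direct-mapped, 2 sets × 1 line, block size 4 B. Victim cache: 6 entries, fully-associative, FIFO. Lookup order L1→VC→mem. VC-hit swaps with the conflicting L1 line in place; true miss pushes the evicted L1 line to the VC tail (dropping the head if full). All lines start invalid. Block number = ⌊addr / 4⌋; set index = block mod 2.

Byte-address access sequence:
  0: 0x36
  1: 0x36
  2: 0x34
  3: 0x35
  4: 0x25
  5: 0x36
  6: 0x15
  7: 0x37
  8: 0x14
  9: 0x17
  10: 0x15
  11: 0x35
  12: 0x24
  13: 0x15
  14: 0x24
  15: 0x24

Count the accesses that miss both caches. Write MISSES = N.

0: 0x36 (blk 13, set 1) → MISS  vc=[]
1: 0x36 (blk 13, set 1) → L1-HIT  vc=[]
2: 0x34 (blk 13, set 1) → L1-HIT  vc=[]
3: 0x35 (blk 13, set 1) → L1-HIT  vc=[]
4: 0x25 (blk 9, set 1) → MISS  vc=[13]
5: 0x36 (blk 13, set 1) → VC-HIT  vc=[9]
6: 0x15 (blk 5, set 1) → MISS  vc=[9, 13]
7: 0x37 (blk 13, set 1) → VC-HIT  vc=[9, 5]
8: 0x14 (blk 5, set 1) → VC-HIT  vc=[9, 13]
9: 0x17 (blk 5, set 1) → L1-HIT  vc=[9, 13]
10: 0x15 (blk 5, set 1) → L1-HIT  vc=[9, 13]
11: 0x35 (blk 13, set 1) → VC-HIT  vc=[9, 5]
12: 0x24 (blk 9, set 1) → VC-HIT  vc=[13, 5]
13: 0x15 (blk 5, set 1) → VC-HIT  vc=[13, 9]
14: 0x24 (blk 9, set 1) → VC-HIT  vc=[13, 5]
15: 0x24 (blk 9, set 1) → L1-HIT  vc=[13, 5]

MISSES = 3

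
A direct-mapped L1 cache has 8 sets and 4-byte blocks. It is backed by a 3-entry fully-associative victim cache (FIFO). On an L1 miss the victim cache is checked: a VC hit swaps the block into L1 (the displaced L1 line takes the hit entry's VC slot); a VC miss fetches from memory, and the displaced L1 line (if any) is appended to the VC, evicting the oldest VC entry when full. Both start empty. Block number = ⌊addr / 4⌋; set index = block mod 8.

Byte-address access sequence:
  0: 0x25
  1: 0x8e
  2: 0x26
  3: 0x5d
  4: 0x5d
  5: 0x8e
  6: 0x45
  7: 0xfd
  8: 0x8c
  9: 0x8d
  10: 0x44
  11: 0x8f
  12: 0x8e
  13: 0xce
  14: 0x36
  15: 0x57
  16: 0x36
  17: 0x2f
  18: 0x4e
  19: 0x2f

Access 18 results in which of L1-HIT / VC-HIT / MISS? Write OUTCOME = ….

OUTCOME = MISS

  [0] addr=0x25 blk=9 s=1: MISS | VC []
  [1] addr=0x8e blk=35 s=3: MISS | VC []
  [2] addr=0x26 blk=9 s=1: L1-HIT | VC []
  [3] addr=0x5d blk=23 s=7: MISS | VC []
  [4] addr=0x5d blk=23 s=7: L1-HIT | VC []
  [5] addr=0x8e blk=35 s=3: L1-HIT | VC []
  [6] addr=0x45 blk=17 s=1: MISS | VC [9]
  [7] addr=0xfd blk=63 s=7: MISS | VC [9, 23]
  [8] addr=0x8c blk=35 s=3: L1-HIT | VC [9, 23]
  [9] addr=0x8d blk=35 s=3: L1-HIT | VC [9, 23]
  [10] addr=0x44 blk=17 s=1: L1-HIT | VC [9, 23]
  [11] addr=0x8f blk=35 s=3: L1-HIT | VC [9, 23]
  [12] addr=0x8e blk=35 s=3: L1-HIT | VC [9, 23]
  [13] addr=0xce blk=51 s=3: MISS | VC [9, 23, 35]
  [14] addr=0x36 blk=13 s=5: MISS | VC [9, 23, 35]
  [15] addr=0x57 blk=21 s=5: MISS | VC [23, 35, 13]
  [16] addr=0x36 blk=13 s=5: VC-HIT | VC [23, 35, 21]
  [17] addr=0x2f blk=11 s=3: MISS | VC [35, 21, 51]
  [18] addr=0x4e blk=19 s=3: MISS | VC [21, 51, 11]
  [19] addr=0x2f blk=11 s=3: VC-HIT | VC [21, 51, 19]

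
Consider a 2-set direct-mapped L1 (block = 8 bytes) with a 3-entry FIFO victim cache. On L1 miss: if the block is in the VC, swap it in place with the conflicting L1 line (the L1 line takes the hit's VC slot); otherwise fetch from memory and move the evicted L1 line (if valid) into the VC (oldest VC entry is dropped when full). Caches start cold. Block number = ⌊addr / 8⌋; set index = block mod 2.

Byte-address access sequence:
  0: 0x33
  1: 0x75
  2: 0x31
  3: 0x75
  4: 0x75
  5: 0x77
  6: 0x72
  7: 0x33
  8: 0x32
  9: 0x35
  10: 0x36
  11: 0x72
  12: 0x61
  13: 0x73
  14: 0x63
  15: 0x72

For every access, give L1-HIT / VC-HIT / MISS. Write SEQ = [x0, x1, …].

0: 0x33 (blk 6, set 0) → MISS  vc=[]
1: 0x75 (blk 14, set 0) → MISS  vc=[6]
2: 0x31 (blk 6, set 0) → VC-HIT  vc=[14]
3: 0x75 (blk 14, set 0) → VC-HIT  vc=[6]
4: 0x75 (blk 14, set 0) → L1-HIT  vc=[6]
5: 0x77 (blk 14, set 0) → L1-HIT  vc=[6]
6: 0x72 (blk 14, set 0) → L1-HIT  vc=[6]
7: 0x33 (blk 6, set 0) → VC-HIT  vc=[14]
8: 0x32 (blk 6, set 0) → L1-HIT  vc=[14]
9: 0x35 (blk 6, set 0) → L1-HIT  vc=[14]
10: 0x36 (blk 6, set 0) → L1-HIT  vc=[14]
11: 0x72 (blk 14, set 0) → VC-HIT  vc=[6]
12: 0x61 (blk 12, set 0) → MISS  vc=[6, 14]
13: 0x73 (blk 14, set 0) → VC-HIT  vc=[6, 12]
14: 0x63 (blk 12, set 0) → VC-HIT  vc=[6, 14]
15: 0x72 (blk 14, set 0) → VC-HIT  vc=[6, 12]

SEQ = [MISS, MISS, VC-HIT, VC-HIT, L1-HIT, L1-HIT, L1-HIT, VC-HIT, L1-HIT, L1-HIT, L1-HIT, VC-HIT, MISS, VC-HIT, VC-HIT, VC-HIT]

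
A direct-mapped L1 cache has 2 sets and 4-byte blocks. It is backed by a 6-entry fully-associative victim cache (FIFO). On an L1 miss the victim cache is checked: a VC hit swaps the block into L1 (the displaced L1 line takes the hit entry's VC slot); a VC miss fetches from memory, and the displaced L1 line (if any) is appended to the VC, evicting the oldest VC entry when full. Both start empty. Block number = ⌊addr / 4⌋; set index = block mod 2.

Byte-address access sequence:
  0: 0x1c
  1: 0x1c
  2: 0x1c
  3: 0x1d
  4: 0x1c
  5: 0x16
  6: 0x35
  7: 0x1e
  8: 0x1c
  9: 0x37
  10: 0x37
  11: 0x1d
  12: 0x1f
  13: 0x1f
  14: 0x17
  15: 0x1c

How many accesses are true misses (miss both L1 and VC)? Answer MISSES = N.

  [0] addr=0x1c blk=7 s=1: MISS | VC []
  [1] addr=0x1c blk=7 s=1: L1-HIT | VC []
  [2] addr=0x1c blk=7 s=1: L1-HIT | VC []
  [3] addr=0x1d blk=7 s=1: L1-HIT | VC []
  [4] addr=0x1c blk=7 s=1: L1-HIT | VC []
  [5] addr=0x16 blk=5 s=1: MISS | VC [7]
  [6] addr=0x35 blk=13 s=1: MISS | VC [7, 5]
  [7] addr=0x1e blk=7 s=1: VC-HIT | VC [13, 5]
  [8] addr=0x1c blk=7 s=1: L1-HIT | VC [13, 5]
  [9] addr=0x37 blk=13 s=1: VC-HIT | VC [7, 5]
  [10] addr=0x37 blk=13 s=1: L1-HIT | VC [7, 5]
  [11] addr=0x1d blk=7 s=1: VC-HIT | VC [13, 5]
  [12] addr=0x1f blk=7 s=1: L1-HIT | VC [13, 5]
  [13] addr=0x1f blk=7 s=1: L1-HIT | VC [13, 5]
  [14] addr=0x17 blk=5 s=1: VC-HIT | VC [13, 7]
  [15] addr=0x1c blk=7 s=1: VC-HIT | VC [13, 5]

MISSES = 3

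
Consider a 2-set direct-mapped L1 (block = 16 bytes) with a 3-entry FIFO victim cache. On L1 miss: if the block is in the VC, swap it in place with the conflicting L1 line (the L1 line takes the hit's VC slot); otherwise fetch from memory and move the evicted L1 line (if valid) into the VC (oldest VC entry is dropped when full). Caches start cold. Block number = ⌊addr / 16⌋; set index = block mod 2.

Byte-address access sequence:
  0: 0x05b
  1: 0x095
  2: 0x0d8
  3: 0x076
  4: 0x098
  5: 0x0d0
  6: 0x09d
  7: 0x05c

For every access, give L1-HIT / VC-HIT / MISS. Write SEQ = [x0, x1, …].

0: 0x5b (blk 5, set 1) → MISS  vc=[]
1: 0x95 (blk 9, set 1) → MISS  vc=[5]
2: 0xd8 (blk 13, set 1) → MISS  vc=[5, 9]
3: 0x76 (blk 7, set 1) → MISS  vc=[5, 9, 13]
4: 0x98 (blk 9, set 1) → VC-HIT  vc=[5, 7, 13]
5: 0xd0 (blk 13, set 1) → VC-HIT  vc=[5, 7, 9]
6: 0x9d (blk 9, set 1) → VC-HIT  vc=[5, 7, 13]
7: 0x5c (blk 5, set 1) → VC-HIT  vc=[9, 7, 13]

SEQ = [MISS, MISS, MISS, MISS, VC-HIT, VC-HIT, VC-HIT, VC-HIT]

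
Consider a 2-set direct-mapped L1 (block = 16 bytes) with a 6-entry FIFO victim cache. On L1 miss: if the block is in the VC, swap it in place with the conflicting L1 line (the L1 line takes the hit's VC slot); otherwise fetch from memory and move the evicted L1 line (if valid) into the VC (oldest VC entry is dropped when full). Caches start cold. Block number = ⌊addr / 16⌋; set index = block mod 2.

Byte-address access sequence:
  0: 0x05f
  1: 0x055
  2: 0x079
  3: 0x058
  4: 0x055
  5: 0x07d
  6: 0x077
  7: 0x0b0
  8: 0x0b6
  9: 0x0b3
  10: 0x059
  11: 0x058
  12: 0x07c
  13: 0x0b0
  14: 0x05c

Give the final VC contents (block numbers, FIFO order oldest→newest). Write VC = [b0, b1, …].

VC = [7, 11]

0: 0x5f (blk 5, set 1) → MISS  vc=[]
1: 0x55 (blk 5, set 1) → L1-HIT  vc=[]
2: 0x79 (blk 7, set 1) → MISS  vc=[5]
3: 0x58 (blk 5, set 1) → VC-HIT  vc=[7]
4: 0x55 (blk 5, set 1) → L1-HIT  vc=[7]
5: 0x7d (blk 7, set 1) → VC-HIT  vc=[5]
6: 0x77 (blk 7, set 1) → L1-HIT  vc=[5]
7: 0xb0 (blk 11, set 1) → MISS  vc=[5, 7]
8: 0xb6 (blk 11, set 1) → L1-HIT  vc=[5, 7]
9: 0xb3 (blk 11, set 1) → L1-HIT  vc=[5, 7]
10: 0x59 (blk 5, set 1) → VC-HIT  vc=[11, 7]
11: 0x58 (blk 5, set 1) → L1-HIT  vc=[11, 7]
12: 0x7c (blk 7, set 1) → VC-HIT  vc=[11, 5]
13: 0xb0 (blk 11, set 1) → VC-HIT  vc=[7, 5]
14: 0x5c (blk 5, set 1) → VC-HIT  vc=[7, 11]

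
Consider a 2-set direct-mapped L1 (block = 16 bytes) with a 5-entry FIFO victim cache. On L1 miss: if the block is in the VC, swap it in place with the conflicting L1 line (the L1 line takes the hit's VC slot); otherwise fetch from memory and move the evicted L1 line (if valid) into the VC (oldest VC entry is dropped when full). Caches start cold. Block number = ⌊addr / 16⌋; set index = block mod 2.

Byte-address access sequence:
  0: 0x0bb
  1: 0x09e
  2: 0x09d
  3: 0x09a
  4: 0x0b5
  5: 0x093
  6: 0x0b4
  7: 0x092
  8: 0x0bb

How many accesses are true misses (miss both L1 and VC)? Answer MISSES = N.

  [0] addr=0xbb blk=11 s=1: MISS | VC []
  [1] addr=0x9e blk=9 s=1: MISS | VC [11]
  [2] addr=0x9d blk=9 s=1: L1-HIT | VC [11]
  [3] addr=0x9a blk=9 s=1: L1-HIT | VC [11]
  [4] addr=0xb5 blk=11 s=1: VC-HIT | VC [9]
  [5] addr=0x93 blk=9 s=1: VC-HIT | VC [11]
  [6] addr=0xb4 blk=11 s=1: VC-HIT | VC [9]
  [7] addr=0x92 blk=9 s=1: VC-HIT | VC [11]
  [8] addr=0xbb blk=11 s=1: VC-HIT | VC [9]

MISSES = 2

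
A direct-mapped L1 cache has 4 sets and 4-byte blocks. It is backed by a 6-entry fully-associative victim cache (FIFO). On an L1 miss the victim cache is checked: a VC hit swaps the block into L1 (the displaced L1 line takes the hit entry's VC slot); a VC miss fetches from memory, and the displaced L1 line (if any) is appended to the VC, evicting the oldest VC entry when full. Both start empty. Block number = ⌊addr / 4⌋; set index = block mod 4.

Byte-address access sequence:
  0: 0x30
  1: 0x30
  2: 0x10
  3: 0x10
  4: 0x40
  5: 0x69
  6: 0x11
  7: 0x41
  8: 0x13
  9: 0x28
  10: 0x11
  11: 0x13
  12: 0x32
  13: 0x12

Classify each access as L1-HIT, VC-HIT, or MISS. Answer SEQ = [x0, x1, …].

SEQ = [MISS, L1-HIT, MISS, L1-HIT, MISS, MISS, VC-HIT, VC-HIT, VC-HIT, MISS, L1-HIT, L1-HIT, VC-HIT, VC-HIT]

0: 0x30 (blk 12, set 0) → MISS  vc=[]
1: 0x30 (blk 12, set 0) → L1-HIT  vc=[]
2: 0x10 (blk 4, set 0) → MISS  vc=[12]
3: 0x10 (blk 4, set 0) → L1-HIT  vc=[12]
4: 0x40 (blk 16, set 0) → MISS  vc=[12, 4]
5: 0x69 (blk 26, set 2) → MISS  vc=[12, 4]
6: 0x11 (blk 4, set 0) → VC-HIT  vc=[12, 16]
7: 0x41 (blk 16, set 0) → VC-HIT  vc=[12, 4]
8: 0x13 (blk 4, set 0) → VC-HIT  vc=[12, 16]
9: 0x28 (blk 10, set 2) → MISS  vc=[12, 16, 26]
10: 0x11 (blk 4, set 0) → L1-HIT  vc=[12, 16, 26]
11: 0x13 (blk 4, set 0) → L1-HIT  vc=[12, 16, 26]
12: 0x32 (blk 12, set 0) → VC-HIT  vc=[4, 16, 26]
13: 0x12 (blk 4, set 0) → VC-HIT  vc=[12, 16, 26]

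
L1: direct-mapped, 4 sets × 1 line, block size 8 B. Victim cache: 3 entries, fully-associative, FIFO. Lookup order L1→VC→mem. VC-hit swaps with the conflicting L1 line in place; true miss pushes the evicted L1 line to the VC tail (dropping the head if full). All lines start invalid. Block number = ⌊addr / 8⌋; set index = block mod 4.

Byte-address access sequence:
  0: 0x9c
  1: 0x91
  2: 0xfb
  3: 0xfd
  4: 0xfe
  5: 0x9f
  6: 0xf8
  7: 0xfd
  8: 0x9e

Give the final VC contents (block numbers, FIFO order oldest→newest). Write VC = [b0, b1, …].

  [0] addr=0x9c blk=19 s=3: MISS | VC []
  [1] addr=0x91 blk=18 s=2: MISS | VC []
  [2] addr=0xfb blk=31 s=3: MISS | VC [19]
  [3] addr=0xfd blk=31 s=3: L1-HIT | VC [19]
  [4] addr=0xfe blk=31 s=3: L1-HIT | VC [19]
  [5] addr=0x9f blk=19 s=3: VC-HIT | VC [31]
  [6] addr=0xf8 blk=31 s=3: VC-HIT | VC [19]
  [7] addr=0xfd blk=31 s=3: L1-HIT | VC [19]
  [8] addr=0x9e blk=19 s=3: VC-HIT | VC [31]

VC = [31]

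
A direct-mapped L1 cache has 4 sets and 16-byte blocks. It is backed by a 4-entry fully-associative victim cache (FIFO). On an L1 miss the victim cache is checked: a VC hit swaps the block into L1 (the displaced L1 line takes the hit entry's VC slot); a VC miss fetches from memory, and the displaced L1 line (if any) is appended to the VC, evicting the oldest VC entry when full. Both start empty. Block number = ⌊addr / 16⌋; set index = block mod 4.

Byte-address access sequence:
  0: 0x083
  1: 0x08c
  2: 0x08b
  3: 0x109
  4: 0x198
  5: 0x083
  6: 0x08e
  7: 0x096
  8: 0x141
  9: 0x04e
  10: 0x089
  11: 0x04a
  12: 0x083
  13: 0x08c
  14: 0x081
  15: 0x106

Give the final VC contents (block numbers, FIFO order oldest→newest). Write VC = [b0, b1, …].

  [0] addr=0x83 blk=8 s=0: MISS | VC []
  [1] addr=0x8c blk=8 s=0: L1-HIT | VC []
  [2] addr=0x8b blk=8 s=0: L1-HIT | VC []
  [3] addr=0x109 blk=16 s=0: MISS | VC [8]
  [4] addr=0x198 blk=25 s=1: MISS | VC [8]
  [5] addr=0x83 blk=8 s=0: VC-HIT | VC [16]
  [6] addr=0x8e blk=8 s=0: L1-HIT | VC [16]
  [7] addr=0x96 blk=9 s=1: MISS | VC [16, 25]
  [8] addr=0x141 blk=20 s=0: MISS | VC [16, 25, 8]
  [9] addr=0x4e blk=4 s=0: MISS | VC [16, 25, 8, 20]
  [10] addr=0x89 blk=8 s=0: VC-HIT | VC [16, 25, 4, 20]
  [11] addr=0x4a blk=4 s=0: VC-HIT | VC [16, 25, 8, 20]
  [12] addr=0x83 blk=8 s=0: VC-HIT | VC [16, 25, 4, 20]
  [13] addr=0x8c blk=8 s=0: L1-HIT | VC [16, 25, 4, 20]
  [14] addr=0x81 blk=8 s=0: L1-HIT | VC [16, 25, 4, 20]
  [15] addr=0x106 blk=16 s=0: VC-HIT | VC [8, 25, 4, 20]

VC = [8, 25, 4, 20]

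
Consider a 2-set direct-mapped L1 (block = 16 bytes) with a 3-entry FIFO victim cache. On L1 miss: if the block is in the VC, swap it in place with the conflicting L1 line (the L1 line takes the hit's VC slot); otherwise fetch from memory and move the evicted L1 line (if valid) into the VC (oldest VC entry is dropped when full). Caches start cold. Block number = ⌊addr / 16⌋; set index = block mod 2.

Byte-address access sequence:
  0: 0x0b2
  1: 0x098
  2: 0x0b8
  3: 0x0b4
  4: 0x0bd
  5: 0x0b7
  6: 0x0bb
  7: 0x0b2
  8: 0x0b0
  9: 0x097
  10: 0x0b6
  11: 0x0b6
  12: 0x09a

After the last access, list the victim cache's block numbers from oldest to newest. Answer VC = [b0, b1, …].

VC = [11]

#0 0xb2→b11/s1 MISS; vc=[]
#1 0x98→b9/s1 MISS; vc=[11]
#2 0xb8→b11/s1 VC-HIT; vc=[9]
#3 0xb4→b11/s1 L1-HIT; vc=[9]
#4 0xbd→b11/s1 L1-HIT; vc=[9]
#5 0xb7→b11/s1 L1-HIT; vc=[9]
#6 0xbb→b11/s1 L1-HIT; vc=[9]
#7 0xb2→b11/s1 L1-HIT; vc=[9]
#8 0xb0→b11/s1 L1-HIT; vc=[9]
#9 0x97→b9/s1 VC-HIT; vc=[11]
#10 0xb6→b11/s1 VC-HIT; vc=[9]
#11 0xb6→b11/s1 L1-HIT; vc=[9]
#12 0x9a→b9/s1 VC-HIT; vc=[11]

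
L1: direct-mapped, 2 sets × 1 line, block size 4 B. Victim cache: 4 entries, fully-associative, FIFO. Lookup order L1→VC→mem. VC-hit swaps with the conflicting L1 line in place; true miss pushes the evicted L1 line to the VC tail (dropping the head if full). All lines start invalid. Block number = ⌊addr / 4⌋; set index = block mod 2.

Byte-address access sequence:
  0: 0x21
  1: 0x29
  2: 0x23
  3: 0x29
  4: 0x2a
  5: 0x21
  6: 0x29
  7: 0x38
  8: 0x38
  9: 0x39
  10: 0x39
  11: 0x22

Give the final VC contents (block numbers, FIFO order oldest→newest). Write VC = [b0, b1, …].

VC = [14, 10]

  [0] addr=0x21 blk=8 s=0: MISS | VC []
  [1] addr=0x29 blk=10 s=0: MISS | VC [8]
  [2] addr=0x23 blk=8 s=0: VC-HIT | VC [10]
  [3] addr=0x29 blk=10 s=0: VC-HIT | VC [8]
  [4] addr=0x2a blk=10 s=0: L1-HIT | VC [8]
  [5] addr=0x21 blk=8 s=0: VC-HIT | VC [10]
  [6] addr=0x29 blk=10 s=0: VC-HIT | VC [8]
  [7] addr=0x38 blk=14 s=0: MISS | VC [8, 10]
  [8] addr=0x38 blk=14 s=0: L1-HIT | VC [8, 10]
  [9] addr=0x39 blk=14 s=0: L1-HIT | VC [8, 10]
  [10] addr=0x39 blk=14 s=0: L1-HIT | VC [8, 10]
  [11] addr=0x22 blk=8 s=0: VC-HIT | VC [14, 10]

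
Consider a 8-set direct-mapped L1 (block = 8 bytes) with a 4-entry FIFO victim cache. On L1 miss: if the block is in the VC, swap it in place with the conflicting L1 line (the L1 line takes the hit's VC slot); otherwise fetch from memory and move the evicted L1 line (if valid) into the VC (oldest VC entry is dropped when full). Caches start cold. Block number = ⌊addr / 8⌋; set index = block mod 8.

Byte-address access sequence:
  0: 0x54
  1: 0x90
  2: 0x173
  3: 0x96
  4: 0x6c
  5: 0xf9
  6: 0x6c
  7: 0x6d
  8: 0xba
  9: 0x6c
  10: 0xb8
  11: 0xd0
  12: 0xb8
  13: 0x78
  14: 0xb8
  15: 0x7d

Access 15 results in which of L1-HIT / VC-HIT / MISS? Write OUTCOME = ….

OUTCOME = VC-HIT

#0 0x54→b10/s2 MISS; vc=[]
#1 0x90→b18/s2 MISS; vc=[10]
#2 0x173→b46/s6 MISS; vc=[10]
#3 0x96→b18/s2 L1-HIT; vc=[10]
#4 0x6c→b13/s5 MISS; vc=[10]
#5 0xf9→b31/s7 MISS; vc=[10]
#6 0x6c→b13/s5 L1-HIT; vc=[10]
#7 0x6d→b13/s5 L1-HIT; vc=[10]
#8 0xba→b23/s7 MISS; vc=[10,31]
#9 0x6c→b13/s5 L1-HIT; vc=[10,31]
#10 0xb8→b23/s7 L1-HIT; vc=[10,31]
#11 0xd0→b26/s2 MISS; vc=[10,31,18]
#12 0xb8→b23/s7 L1-HIT; vc=[10,31,18]
#13 0x78→b15/s7 MISS; vc=[10,31,18,23]
#14 0xb8→b23/s7 VC-HIT; vc=[10,31,18,15]
#15 0x7d→b15/s7 VC-HIT; vc=[10,31,18,23]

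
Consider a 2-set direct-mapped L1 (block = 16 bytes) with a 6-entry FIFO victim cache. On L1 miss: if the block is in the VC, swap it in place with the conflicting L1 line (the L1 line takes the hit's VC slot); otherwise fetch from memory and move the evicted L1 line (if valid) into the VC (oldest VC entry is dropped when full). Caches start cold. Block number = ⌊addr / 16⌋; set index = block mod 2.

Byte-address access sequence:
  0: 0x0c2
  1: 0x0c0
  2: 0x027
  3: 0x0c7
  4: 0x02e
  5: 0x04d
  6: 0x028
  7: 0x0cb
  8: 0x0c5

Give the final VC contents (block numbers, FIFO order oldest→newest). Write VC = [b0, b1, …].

VC = [2, 4]

#0 0xc2→b12/s0 MISS; vc=[]
#1 0xc0→b12/s0 L1-HIT; vc=[]
#2 0x27→b2/s0 MISS; vc=[12]
#3 0xc7→b12/s0 VC-HIT; vc=[2]
#4 0x2e→b2/s0 VC-HIT; vc=[12]
#5 0x4d→b4/s0 MISS; vc=[12,2]
#6 0x28→b2/s0 VC-HIT; vc=[12,4]
#7 0xcb→b12/s0 VC-HIT; vc=[2,4]
#8 0xc5→b12/s0 L1-HIT; vc=[2,4]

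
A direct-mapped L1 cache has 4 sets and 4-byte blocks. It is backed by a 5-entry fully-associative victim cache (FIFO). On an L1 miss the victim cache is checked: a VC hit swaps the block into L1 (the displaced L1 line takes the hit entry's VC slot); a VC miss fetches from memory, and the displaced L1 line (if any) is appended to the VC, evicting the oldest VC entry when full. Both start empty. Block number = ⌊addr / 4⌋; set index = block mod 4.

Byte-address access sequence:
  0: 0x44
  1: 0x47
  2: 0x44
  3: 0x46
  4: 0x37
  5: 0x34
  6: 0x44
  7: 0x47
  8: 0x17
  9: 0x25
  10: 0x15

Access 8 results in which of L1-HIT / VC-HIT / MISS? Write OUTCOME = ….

  [0] addr=0x44 blk=17 s=1: MISS | VC []
  [1] addr=0x47 blk=17 s=1: L1-HIT | VC []
  [2] addr=0x44 blk=17 s=1: L1-HIT | VC []
  [3] addr=0x46 blk=17 s=1: L1-HIT | VC []
  [4] addr=0x37 blk=13 s=1: MISS | VC [17]
  [5] addr=0x34 blk=13 s=1: L1-HIT | VC [17]
  [6] addr=0x44 blk=17 s=1: VC-HIT | VC [13]
  [7] addr=0x47 blk=17 s=1: L1-HIT | VC [13]
  [8] addr=0x17 blk=5 s=1: MISS | VC [13, 17]
  [9] addr=0x25 blk=9 s=1: MISS | VC [13, 17, 5]
  [10] addr=0x15 blk=5 s=1: VC-HIT | VC [13, 17, 9]

OUTCOME = MISS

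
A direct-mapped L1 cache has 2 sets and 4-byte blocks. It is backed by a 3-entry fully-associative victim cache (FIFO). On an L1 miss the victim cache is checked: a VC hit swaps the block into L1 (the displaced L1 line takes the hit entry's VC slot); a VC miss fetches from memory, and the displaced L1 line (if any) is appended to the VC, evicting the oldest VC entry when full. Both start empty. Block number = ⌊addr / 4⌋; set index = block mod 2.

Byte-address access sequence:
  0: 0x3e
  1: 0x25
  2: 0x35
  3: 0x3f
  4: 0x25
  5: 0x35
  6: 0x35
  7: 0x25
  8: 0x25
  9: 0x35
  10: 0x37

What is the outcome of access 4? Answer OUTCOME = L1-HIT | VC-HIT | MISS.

OUTCOME = VC-HIT

0: 0x3e (blk 15, set 1) → MISS  vc=[]
1: 0x25 (blk 9, set 1) → MISS  vc=[15]
2: 0x35 (blk 13, set 1) → MISS  vc=[15, 9]
3: 0x3f (blk 15, set 1) → VC-HIT  vc=[13, 9]
4: 0x25 (blk 9, set 1) → VC-HIT  vc=[13, 15]
5: 0x35 (blk 13, set 1) → VC-HIT  vc=[9, 15]
6: 0x35 (blk 13, set 1) → L1-HIT  vc=[9, 15]
7: 0x25 (blk 9, set 1) → VC-HIT  vc=[13, 15]
8: 0x25 (blk 9, set 1) → L1-HIT  vc=[13, 15]
9: 0x35 (blk 13, set 1) → VC-HIT  vc=[9, 15]
10: 0x37 (blk 13, set 1) → L1-HIT  vc=[9, 15]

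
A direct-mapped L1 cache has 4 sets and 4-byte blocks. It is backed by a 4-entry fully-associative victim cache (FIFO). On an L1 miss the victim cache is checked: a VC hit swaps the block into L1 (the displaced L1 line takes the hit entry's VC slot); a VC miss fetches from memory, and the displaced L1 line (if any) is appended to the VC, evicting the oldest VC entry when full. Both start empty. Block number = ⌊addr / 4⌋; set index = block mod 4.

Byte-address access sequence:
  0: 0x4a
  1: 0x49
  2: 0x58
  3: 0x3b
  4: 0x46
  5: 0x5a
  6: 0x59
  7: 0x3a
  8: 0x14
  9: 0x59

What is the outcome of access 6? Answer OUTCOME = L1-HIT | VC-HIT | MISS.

  [0] addr=0x4a blk=18 s=2: MISS | VC []
  [1] addr=0x49 blk=18 s=2: L1-HIT | VC []
  [2] addr=0x58 blk=22 s=2: MISS | VC [18]
  [3] addr=0x3b blk=14 s=2: MISS | VC [18, 22]
  [4] addr=0x46 blk=17 s=1: MISS | VC [18, 22]
  [5] addr=0x5a blk=22 s=2: VC-HIT | VC [18, 14]
  [6] addr=0x59 blk=22 s=2: L1-HIT | VC [18, 14]
  [7] addr=0x3a blk=14 s=2: VC-HIT | VC [18, 22]
  [8] addr=0x14 blk=5 s=1: MISS | VC [18, 22, 17]
  [9] addr=0x59 blk=22 s=2: VC-HIT | VC [18, 14, 17]

OUTCOME = L1-HIT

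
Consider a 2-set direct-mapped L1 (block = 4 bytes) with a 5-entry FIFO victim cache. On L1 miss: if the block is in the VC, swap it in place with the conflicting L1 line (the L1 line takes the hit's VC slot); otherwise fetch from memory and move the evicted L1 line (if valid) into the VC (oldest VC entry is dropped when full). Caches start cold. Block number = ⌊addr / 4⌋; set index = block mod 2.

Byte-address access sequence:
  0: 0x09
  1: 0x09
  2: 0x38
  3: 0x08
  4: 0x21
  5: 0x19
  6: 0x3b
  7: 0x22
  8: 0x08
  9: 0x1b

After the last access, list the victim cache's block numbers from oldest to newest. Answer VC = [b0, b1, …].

VC = [2, 8, 14]

  [0] addr=0x9 blk=2 s=0: MISS | VC []
  [1] addr=0x9 blk=2 s=0: L1-HIT | VC []
  [2] addr=0x38 blk=14 s=0: MISS | VC [2]
  [3] addr=0x8 blk=2 s=0: VC-HIT | VC [14]
  [4] addr=0x21 blk=8 s=0: MISS | VC [14, 2]
  [5] addr=0x19 blk=6 s=0: MISS | VC [14, 2, 8]
  [6] addr=0x3b blk=14 s=0: VC-HIT | VC [6, 2, 8]
  [7] addr=0x22 blk=8 s=0: VC-HIT | VC [6, 2, 14]
  [8] addr=0x8 blk=2 s=0: VC-HIT | VC [6, 8, 14]
  [9] addr=0x1b blk=6 s=0: VC-HIT | VC [2, 8, 14]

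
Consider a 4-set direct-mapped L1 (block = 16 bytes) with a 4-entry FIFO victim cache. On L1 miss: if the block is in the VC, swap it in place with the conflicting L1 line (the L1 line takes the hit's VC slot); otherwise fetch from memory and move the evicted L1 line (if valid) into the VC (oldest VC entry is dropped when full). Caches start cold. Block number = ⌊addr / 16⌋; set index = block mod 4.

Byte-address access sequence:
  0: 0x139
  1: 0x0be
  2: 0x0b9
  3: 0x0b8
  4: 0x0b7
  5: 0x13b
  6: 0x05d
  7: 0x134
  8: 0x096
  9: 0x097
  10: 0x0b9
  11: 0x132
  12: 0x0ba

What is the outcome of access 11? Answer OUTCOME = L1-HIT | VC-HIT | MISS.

OUTCOME = VC-HIT

  [0] addr=0x139 blk=19 s=3: MISS | VC []
  [1] addr=0xbe blk=11 s=3: MISS | VC [19]
  [2] addr=0xb9 blk=11 s=3: L1-HIT | VC [19]
  [3] addr=0xb8 blk=11 s=3: L1-HIT | VC [19]
  [4] addr=0xb7 blk=11 s=3: L1-HIT | VC [19]
  [5] addr=0x13b blk=19 s=3: VC-HIT | VC [11]
  [6] addr=0x5d blk=5 s=1: MISS | VC [11]
  [7] addr=0x134 blk=19 s=3: L1-HIT | VC [11]
  [8] addr=0x96 blk=9 s=1: MISS | VC [11, 5]
  [9] addr=0x97 blk=9 s=1: L1-HIT | VC [11, 5]
  [10] addr=0xb9 blk=11 s=3: VC-HIT | VC [19, 5]
  [11] addr=0x132 blk=19 s=3: VC-HIT | VC [11, 5]
  [12] addr=0xba blk=11 s=3: VC-HIT | VC [19, 5]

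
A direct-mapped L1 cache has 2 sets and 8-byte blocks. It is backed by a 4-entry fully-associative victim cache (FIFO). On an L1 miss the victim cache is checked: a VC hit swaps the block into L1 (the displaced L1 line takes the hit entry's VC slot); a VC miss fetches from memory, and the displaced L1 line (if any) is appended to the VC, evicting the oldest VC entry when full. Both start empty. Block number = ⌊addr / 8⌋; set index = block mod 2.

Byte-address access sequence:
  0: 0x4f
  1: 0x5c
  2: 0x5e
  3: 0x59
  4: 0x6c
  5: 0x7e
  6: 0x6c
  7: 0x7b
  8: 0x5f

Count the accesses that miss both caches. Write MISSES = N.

  [0] addr=0x4f blk=9 s=1: MISS | VC []
  [1] addr=0x5c blk=11 s=1: MISS | VC [9]
  [2] addr=0x5e blk=11 s=1: L1-HIT | VC [9]
  [3] addr=0x59 blk=11 s=1: L1-HIT | VC [9]
  [4] addr=0x6c blk=13 s=1: MISS | VC [9, 11]
  [5] addr=0x7e blk=15 s=1: MISS | VC [9, 11, 13]
  [6] addr=0x6c blk=13 s=1: VC-HIT | VC [9, 11, 15]
  [7] addr=0x7b blk=15 s=1: VC-HIT | VC [9, 11, 13]
  [8] addr=0x5f blk=11 s=1: VC-HIT | VC [9, 15, 13]

MISSES = 4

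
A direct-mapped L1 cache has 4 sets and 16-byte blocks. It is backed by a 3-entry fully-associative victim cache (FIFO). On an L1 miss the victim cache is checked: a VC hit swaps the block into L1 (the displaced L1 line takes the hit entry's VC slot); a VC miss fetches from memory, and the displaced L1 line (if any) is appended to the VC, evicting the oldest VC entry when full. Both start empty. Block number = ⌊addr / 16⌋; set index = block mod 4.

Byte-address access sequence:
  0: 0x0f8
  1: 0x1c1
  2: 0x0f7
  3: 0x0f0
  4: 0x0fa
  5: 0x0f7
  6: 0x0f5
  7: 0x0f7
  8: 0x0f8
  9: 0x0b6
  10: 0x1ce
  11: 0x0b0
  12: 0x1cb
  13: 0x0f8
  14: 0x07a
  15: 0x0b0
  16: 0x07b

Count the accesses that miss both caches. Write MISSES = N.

  [0] addr=0xf8 blk=15 s=3: MISS | VC []
  [1] addr=0x1c1 blk=28 s=0: MISS | VC []
  [2] addr=0xf7 blk=15 s=3: L1-HIT | VC []
  [3] addr=0xf0 blk=15 s=3: L1-HIT | VC []
  [4] addr=0xfa blk=15 s=3: L1-HIT | VC []
  [5] addr=0xf7 blk=15 s=3: L1-HIT | VC []
  [6] addr=0xf5 blk=15 s=3: L1-HIT | VC []
  [7] addr=0xf7 blk=15 s=3: L1-HIT | VC []
  [8] addr=0xf8 blk=15 s=3: L1-HIT | VC []
  [9] addr=0xb6 blk=11 s=3: MISS | VC [15]
  [10] addr=0x1ce blk=28 s=0: L1-HIT | VC [15]
  [11] addr=0xb0 blk=11 s=3: L1-HIT | VC [15]
  [12] addr=0x1cb blk=28 s=0: L1-HIT | VC [15]
  [13] addr=0xf8 blk=15 s=3: VC-HIT | VC [11]
  [14] addr=0x7a blk=7 s=3: MISS | VC [11, 15]
  [15] addr=0xb0 blk=11 s=3: VC-HIT | VC [7, 15]
  [16] addr=0x7b blk=7 s=3: VC-HIT | VC [11, 15]

MISSES = 4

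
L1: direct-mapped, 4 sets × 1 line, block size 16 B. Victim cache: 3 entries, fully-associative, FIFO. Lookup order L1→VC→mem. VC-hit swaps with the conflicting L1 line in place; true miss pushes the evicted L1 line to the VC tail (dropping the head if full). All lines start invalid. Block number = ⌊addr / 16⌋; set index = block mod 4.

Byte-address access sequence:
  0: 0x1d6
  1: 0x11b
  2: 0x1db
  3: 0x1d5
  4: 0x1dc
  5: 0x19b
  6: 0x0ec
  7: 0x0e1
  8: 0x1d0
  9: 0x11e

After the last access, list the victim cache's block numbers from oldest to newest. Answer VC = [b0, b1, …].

VC = [29, 25]

#0 0x1d6→b29/s1 MISS; vc=[]
#1 0x11b→b17/s1 MISS; vc=[29]
#2 0x1db→b29/s1 VC-HIT; vc=[17]
#3 0x1d5→b29/s1 L1-HIT; vc=[17]
#4 0x1dc→b29/s1 L1-HIT; vc=[17]
#5 0x19b→b25/s1 MISS; vc=[17,29]
#6 0xec→b14/s2 MISS; vc=[17,29]
#7 0xe1→b14/s2 L1-HIT; vc=[17,29]
#8 0x1d0→b29/s1 VC-HIT; vc=[17,25]
#9 0x11e→b17/s1 VC-HIT; vc=[29,25]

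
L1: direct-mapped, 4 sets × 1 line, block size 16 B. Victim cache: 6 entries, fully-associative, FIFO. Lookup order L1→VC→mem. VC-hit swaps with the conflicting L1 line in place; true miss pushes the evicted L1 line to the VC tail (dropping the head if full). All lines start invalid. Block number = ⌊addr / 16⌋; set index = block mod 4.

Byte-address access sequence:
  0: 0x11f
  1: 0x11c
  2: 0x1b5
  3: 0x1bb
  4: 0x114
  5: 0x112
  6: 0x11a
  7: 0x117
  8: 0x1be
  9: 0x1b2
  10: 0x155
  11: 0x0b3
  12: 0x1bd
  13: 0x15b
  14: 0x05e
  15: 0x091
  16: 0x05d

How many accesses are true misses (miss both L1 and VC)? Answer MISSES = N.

0: 0x11f (blk 17, set 1) → MISS  vc=[]
1: 0x11c (blk 17, set 1) → L1-HIT  vc=[]
2: 0x1b5 (blk 27, set 3) → MISS  vc=[]
3: 0x1bb (blk 27, set 3) → L1-HIT  vc=[]
4: 0x114 (blk 17, set 1) → L1-HIT  vc=[]
5: 0x112 (blk 17, set 1) → L1-HIT  vc=[]
6: 0x11a (blk 17, set 1) → L1-HIT  vc=[]
7: 0x117 (blk 17, set 1) → L1-HIT  vc=[]
8: 0x1be (blk 27, set 3) → L1-HIT  vc=[]
9: 0x1b2 (blk 27, set 3) → L1-HIT  vc=[]
10: 0x155 (blk 21, set 1) → MISS  vc=[17]
11: 0xb3 (blk 11, set 3) → MISS  vc=[17, 27]
12: 0x1bd (blk 27, set 3) → VC-HIT  vc=[17, 11]
13: 0x15b (blk 21, set 1) → L1-HIT  vc=[17, 11]
14: 0x5e (blk 5, set 1) → MISS  vc=[17, 11, 21]
15: 0x91 (blk 9, set 1) → MISS  vc=[17, 11, 21, 5]
16: 0x5d (blk 5, set 1) → VC-HIT  vc=[17, 11, 21, 9]

MISSES = 6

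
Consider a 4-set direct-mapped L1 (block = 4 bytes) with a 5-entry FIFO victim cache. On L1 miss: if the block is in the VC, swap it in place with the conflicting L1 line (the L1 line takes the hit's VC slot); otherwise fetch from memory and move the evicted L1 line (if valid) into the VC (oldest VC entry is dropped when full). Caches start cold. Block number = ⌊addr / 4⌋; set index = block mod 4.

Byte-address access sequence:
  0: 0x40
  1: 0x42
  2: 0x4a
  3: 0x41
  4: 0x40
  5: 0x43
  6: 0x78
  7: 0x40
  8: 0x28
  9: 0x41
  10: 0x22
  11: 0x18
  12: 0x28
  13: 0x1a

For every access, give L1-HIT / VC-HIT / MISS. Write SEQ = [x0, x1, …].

SEQ = [MISS, L1-HIT, MISS, L1-HIT, L1-HIT, L1-HIT, MISS, L1-HIT, MISS, L1-HIT, MISS, MISS, VC-HIT, VC-HIT]

#0 0x40→b16/s0 MISS; vc=[]
#1 0x42→b16/s0 L1-HIT; vc=[]
#2 0x4a→b18/s2 MISS; vc=[]
#3 0x41→b16/s0 L1-HIT; vc=[]
#4 0x40→b16/s0 L1-HIT; vc=[]
#5 0x43→b16/s0 L1-HIT; vc=[]
#6 0x78→b30/s2 MISS; vc=[18]
#7 0x40→b16/s0 L1-HIT; vc=[18]
#8 0x28→b10/s2 MISS; vc=[18,30]
#9 0x41→b16/s0 L1-HIT; vc=[18,30]
#10 0x22→b8/s0 MISS; vc=[18,30,16]
#11 0x18→b6/s2 MISS; vc=[18,30,16,10]
#12 0x28→b10/s2 VC-HIT; vc=[18,30,16,6]
#13 0x1a→b6/s2 VC-HIT; vc=[18,30,16,10]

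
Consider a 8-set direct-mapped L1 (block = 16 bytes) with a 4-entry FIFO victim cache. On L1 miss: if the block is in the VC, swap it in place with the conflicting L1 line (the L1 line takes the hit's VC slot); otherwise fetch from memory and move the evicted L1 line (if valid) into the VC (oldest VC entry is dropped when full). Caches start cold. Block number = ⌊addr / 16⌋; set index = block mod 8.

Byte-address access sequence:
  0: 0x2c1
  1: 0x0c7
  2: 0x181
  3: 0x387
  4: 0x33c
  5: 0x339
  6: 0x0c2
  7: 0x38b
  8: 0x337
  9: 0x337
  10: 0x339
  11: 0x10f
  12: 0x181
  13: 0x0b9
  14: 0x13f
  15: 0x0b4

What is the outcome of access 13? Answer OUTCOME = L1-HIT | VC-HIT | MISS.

OUTCOME = MISS

#0 0x2c1→b44/s4 MISS; vc=[]
#1 0xc7→b12/s4 MISS; vc=[44]
#2 0x181→b24/s0 MISS; vc=[44]
#3 0x387→b56/s0 MISS; vc=[44,24]
#4 0x33c→b51/s3 MISS; vc=[44,24]
#5 0x339→b51/s3 L1-HIT; vc=[44,24]
#6 0xc2→b12/s4 L1-HIT; vc=[44,24]
#7 0x38b→b56/s0 L1-HIT; vc=[44,24]
#8 0x337→b51/s3 L1-HIT; vc=[44,24]
#9 0x337→b51/s3 L1-HIT; vc=[44,24]
#10 0x339→b51/s3 L1-HIT; vc=[44,24]
#11 0x10f→b16/s0 MISS; vc=[44,24,56]
#12 0x181→b24/s0 VC-HIT; vc=[44,16,56]
#13 0xb9→b11/s3 MISS; vc=[44,16,56,51]
#14 0x13f→b19/s3 MISS; vc=[16,56,51,11]
#15 0xb4→b11/s3 VC-HIT; vc=[16,56,51,19]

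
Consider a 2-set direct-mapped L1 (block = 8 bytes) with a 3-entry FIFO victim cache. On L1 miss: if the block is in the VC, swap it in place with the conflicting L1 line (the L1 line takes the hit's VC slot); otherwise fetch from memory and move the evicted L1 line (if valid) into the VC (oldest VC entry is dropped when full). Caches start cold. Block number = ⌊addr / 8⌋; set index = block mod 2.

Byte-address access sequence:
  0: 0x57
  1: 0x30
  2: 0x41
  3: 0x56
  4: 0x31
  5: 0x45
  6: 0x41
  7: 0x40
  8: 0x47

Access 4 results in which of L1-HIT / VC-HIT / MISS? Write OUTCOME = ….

OUTCOME = VC-HIT

0: 0x57 (blk 10, set 0) → MISS  vc=[]
1: 0x30 (blk 6, set 0) → MISS  vc=[10]
2: 0x41 (blk 8, set 0) → MISS  vc=[10, 6]
3: 0x56 (blk 10, set 0) → VC-HIT  vc=[8, 6]
4: 0x31 (blk 6, set 0) → VC-HIT  vc=[8, 10]
5: 0x45 (blk 8, set 0) → VC-HIT  vc=[6, 10]
6: 0x41 (blk 8, set 0) → L1-HIT  vc=[6, 10]
7: 0x40 (blk 8, set 0) → L1-HIT  vc=[6, 10]
8: 0x47 (blk 8, set 0) → L1-HIT  vc=[6, 10]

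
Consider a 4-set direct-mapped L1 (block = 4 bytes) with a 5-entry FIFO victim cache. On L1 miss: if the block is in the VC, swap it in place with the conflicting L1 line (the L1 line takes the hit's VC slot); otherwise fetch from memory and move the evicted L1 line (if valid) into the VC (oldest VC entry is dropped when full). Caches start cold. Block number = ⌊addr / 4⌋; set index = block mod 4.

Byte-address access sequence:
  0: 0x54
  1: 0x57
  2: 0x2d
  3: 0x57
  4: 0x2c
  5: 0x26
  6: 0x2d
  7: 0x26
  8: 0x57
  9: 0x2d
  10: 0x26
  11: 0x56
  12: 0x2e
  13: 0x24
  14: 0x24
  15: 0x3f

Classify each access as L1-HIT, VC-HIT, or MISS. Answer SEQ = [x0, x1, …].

SEQ = [MISS, L1-HIT, MISS, L1-HIT, L1-HIT, MISS, L1-HIT, L1-HIT, VC-HIT, L1-HIT, VC-HIT, VC-HIT, L1-HIT, VC-HIT, L1-HIT, MISS]

0: 0x54 (blk 21, set 1) → MISS  vc=[]
1: 0x57 (blk 21, set 1) → L1-HIT  vc=[]
2: 0x2d (blk 11, set 3) → MISS  vc=[]
3: 0x57 (blk 21, set 1) → L1-HIT  vc=[]
4: 0x2c (blk 11, set 3) → L1-HIT  vc=[]
5: 0x26 (blk 9, set 1) → MISS  vc=[21]
6: 0x2d (blk 11, set 3) → L1-HIT  vc=[21]
7: 0x26 (blk 9, set 1) → L1-HIT  vc=[21]
8: 0x57 (blk 21, set 1) → VC-HIT  vc=[9]
9: 0x2d (blk 11, set 3) → L1-HIT  vc=[9]
10: 0x26 (blk 9, set 1) → VC-HIT  vc=[21]
11: 0x56 (blk 21, set 1) → VC-HIT  vc=[9]
12: 0x2e (blk 11, set 3) → L1-HIT  vc=[9]
13: 0x24 (blk 9, set 1) → VC-HIT  vc=[21]
14: 0x24 (blk 9, set 1) → L1-HIT  vc=[21]
15: 0x3f (blk 15, set 3) → MISS  vc=[21, 11]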